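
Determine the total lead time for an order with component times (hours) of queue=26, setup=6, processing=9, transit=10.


Lead time = queue + setup + processing + transit
= 26 + 6 + 9 + 10
= 51 hours


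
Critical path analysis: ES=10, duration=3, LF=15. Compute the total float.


EF = ES + duration = 10 + 3 = 13
LS = LF - duration = 15 - 3 = 12
Total Float = LF - EF = 15 - 13
(or LS - ES = 12 - 10)
= 2


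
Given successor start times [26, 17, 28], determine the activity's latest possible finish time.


LF = min of all successor start times
Successors start at: [26, 17, 28]
LF = min(26, 17, 28)
= 17


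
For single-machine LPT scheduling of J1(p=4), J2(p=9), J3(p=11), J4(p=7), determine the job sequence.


LPT: sort by longest processing time first
  J3: p=11
  J2: p=9
  J4: p=7
  J1: p=4
Order: J3 → J2 → J4 → J1


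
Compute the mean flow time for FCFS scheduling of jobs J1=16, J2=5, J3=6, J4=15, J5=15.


Completion times:
  J1: completes at 16
  J2: completes at 21
  J3: completes at 27
  J4: completes at 42
  J5: completes at 57
Sum = 163
Average = 163/5
= 32.60


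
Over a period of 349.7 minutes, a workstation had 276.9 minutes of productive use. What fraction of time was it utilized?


Utilization = busy / total × 100
= 276.9 / 349.7 × 100
= 79.2%


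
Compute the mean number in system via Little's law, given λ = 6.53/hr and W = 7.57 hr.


Little's law: L = λ × W
= 6.53 × 7.57
= 49.43


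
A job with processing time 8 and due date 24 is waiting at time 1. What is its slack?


Slack = due - current_time - processing
= 24 - 1 - 8
= 15


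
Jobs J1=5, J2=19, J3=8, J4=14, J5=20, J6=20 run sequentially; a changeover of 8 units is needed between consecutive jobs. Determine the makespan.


Makespan = Σ processing + (n-1) × setup
= (5 + 19 + 8 + 14 + 20 + 20) + (6-1)×8
= 86 + 40
= 126 time units


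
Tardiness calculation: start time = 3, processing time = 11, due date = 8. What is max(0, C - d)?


Completion = start + processing = 3 + 11 = 14
Tardiness = max(0, C - d) = max(0, 14 - 8)
= max(0, 6)
= 6


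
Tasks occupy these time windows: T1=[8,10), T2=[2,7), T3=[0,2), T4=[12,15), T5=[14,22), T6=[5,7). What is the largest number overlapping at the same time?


Check each time point for overlaps:
  t=5: 2 tasks active (T2, T6)
Max concurrent = 2


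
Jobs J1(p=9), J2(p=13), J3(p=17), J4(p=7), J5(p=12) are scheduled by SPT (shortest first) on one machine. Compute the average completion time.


SPT order: J4 → J1 → J5 → J2 → J3
Completion times:
  J4: C=7
  J1: C=16
  J5: C=28
  J2: C=41
  J3: C=58
Sum = 150, n = 5
Mean flow = 150/5
= 30.00


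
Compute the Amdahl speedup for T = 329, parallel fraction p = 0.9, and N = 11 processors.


Amdahl's law: T_p = T × ((1-p) + p/N)
= 329 × ((1-0.9) + 0.9/11)
= 329 × (0.10 + 0.0818)
= 329 × 0.1818
= 59.82
Speedup = 329/59.82
= 5.50×


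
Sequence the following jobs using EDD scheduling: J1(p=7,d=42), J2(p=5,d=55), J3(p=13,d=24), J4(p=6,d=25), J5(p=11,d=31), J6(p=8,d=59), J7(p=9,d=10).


EDD: sort by earliest due date
  J7: d=10, p=9
  J3: d=24, p=13
  J4: d=25, p=6
  J5: d=31, p=11
  J1: d=42, p=7
  J2: d=55, p=5
  J6: d=59, p=8
Order: J7 → J3 → J4 → J5 → J1 → J2 → J6


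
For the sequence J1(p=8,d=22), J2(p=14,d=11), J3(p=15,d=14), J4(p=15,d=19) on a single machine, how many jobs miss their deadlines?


Completion vs due date:
  J1: C=8, d=22 → on time
  J2: C=22, d=11 → TARDY
  J3: C=37, d=14 → TARDY
  J4: C=52, d=19 → TARDY
Tardy jobs: J2, J3, J4
Count = 3


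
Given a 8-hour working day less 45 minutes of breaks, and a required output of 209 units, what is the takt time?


Available = 8×60 - 45 = 435 min
Takt time = 435 / 209
= 2.08 min/unit


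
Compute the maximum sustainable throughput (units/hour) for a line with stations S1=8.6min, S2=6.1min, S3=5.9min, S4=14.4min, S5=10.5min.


Bottleneck = longest station time
Station times: [8.6, 6.1, 5.9, 14.4, 10.5]
Max = 14.4 min
Rate = 60 / 14.4
= 4.17 units/hour (bottleneck: 14.4min)


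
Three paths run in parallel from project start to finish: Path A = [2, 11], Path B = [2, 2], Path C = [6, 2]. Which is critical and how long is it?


Path A: 2 + 11 = 13
Path B: 2 + 2 = 4
Path C: 6 + 2 = 8
Critical path = longest = max(13, 4, 8)
= 13 (Path A)


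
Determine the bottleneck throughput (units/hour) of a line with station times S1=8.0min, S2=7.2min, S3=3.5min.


Bottleneck = longest station time
Station times: [8.0, 7.2, 3.5]
Max = 8.0 min
Rate = 60 / 8.0
= 7.50 units/hour (bottleneck: 8.0min)


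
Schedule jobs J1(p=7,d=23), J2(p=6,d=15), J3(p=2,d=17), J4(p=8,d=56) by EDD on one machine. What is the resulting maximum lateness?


EDD order: J2 → J3 → J1 → J4
Completion and lateness:
  J2: C=6, d=15, L=6-15=-9
  J3: C=8, d=17, L=8-17=-9
  J1: C=15, d=23, L=15-23=-8
  J4: C=23, d=56, L=23-56=-33
Lmax = max(-9, -9, -8, -33)
= -8


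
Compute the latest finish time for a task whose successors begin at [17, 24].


LF = min of all successor start times
Successors start at: [17, 24]
LF = min(17, 24)
= 17


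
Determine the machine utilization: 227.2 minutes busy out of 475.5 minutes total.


Utilization = busy / total × 100
= 227.2 / 475.5 × 100
= 47.8%


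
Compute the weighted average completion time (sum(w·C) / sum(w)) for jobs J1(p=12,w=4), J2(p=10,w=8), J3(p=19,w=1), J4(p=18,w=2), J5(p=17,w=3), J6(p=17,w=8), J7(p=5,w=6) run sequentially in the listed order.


Completion times:
  J1: C=12, w×C=4×12=48
  J2: C=22, w×C=8×22=176
  J3: C=41, w×C=1×41=41
  J4: C=59, w×C=2×59=118
  J5: C=76, w×C=3×76=228
  J6: C=93, w×C=8×93=744
  J7: C=98, w×C=6×98=588
Sum w×C = 1943
Sum w = 32
Weighted avg = 1943/32
= 60.72


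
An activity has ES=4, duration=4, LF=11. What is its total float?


EF = ES + duration = 4 + 4 = 8
LS = LF - duration = 11 - 4 = 7
Total Float = LF - EF = 11 - 8
(or LS - ES = 7 - 4)
= 3


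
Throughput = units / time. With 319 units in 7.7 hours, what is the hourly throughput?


Throughput = units / time
= 319 / 7.7
= 41.4 units/hour


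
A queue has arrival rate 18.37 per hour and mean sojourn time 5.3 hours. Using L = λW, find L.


Little's law: L = λ × W
= 18.37 × 5.3
= 97.36


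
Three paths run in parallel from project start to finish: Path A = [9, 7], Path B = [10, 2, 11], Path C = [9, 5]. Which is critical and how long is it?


Path A: 9 + 7 = 16
Path B: 10 + 2 + 11 = 23
Path C: 9 + 5 = 14
Critical path = longest = max(16, 23, 14)
= 23 (Path B)


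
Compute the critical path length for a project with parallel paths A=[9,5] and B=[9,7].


Path A: 9 + 5 = 14
Path B: 9 + 7 = 16
Critical path = longest = max(14, 16)
= 16 (Path B)


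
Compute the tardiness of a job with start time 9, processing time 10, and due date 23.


Completion = start + processing = 9 + 10 = 19
Tardiness = max(0, C - d) = max(0, 19 - 23)
= max(0, -4)
= 0


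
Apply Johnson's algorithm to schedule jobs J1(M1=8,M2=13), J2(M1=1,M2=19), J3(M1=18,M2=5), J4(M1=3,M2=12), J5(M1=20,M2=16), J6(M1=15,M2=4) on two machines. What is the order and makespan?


Johnson's rule:
Group 1 (M1≤M2, sort by M1): ['J2', 'J4', 'J1']
Group 2 (M1>M2, sort desc M2): ['J5', 'J3', 'J6']
Sequence: J2 → J4 → J1 → J5 → J3 → J6
Makespan calculation:
  J2: M1 done=1, M2 done=20
  J4: M1 done=4, M2 done=32
  J1: M1 done=12, M2 done=45
  J5: M1 done=32, M2 done=61
  J3: M1 done=50, M2 done=66
  J6: M1 done=65, M2 done=70
= Sequence: J2 → J4 → J1 → J5 → J3 → J6, Makespan: 70


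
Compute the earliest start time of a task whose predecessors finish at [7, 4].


ES = max of all predecessor completion times
Predecessors: [7, 4]
ES = max(7, 4)
= 7


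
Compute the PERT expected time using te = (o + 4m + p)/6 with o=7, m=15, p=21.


te = (o + 4m + p) / 6
= (7 + 4×15 + 21) / 6
= (7 + 60 + 21) / 6
= 88 / 6
= 14.67


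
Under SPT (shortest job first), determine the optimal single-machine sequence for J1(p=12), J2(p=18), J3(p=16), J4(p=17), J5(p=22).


SPT: sort by shortest processing time
  J1: p=12
  J3: p=16
  J4: p=17
  J2: p=18
  J5: p=22
Order: J1 → J3 → J4 → J2 → J5


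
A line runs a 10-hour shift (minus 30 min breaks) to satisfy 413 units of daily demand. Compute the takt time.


Available = 10×60 - 30 = 570 min
Takt time = 570 / 413
= 1.38 min/unit


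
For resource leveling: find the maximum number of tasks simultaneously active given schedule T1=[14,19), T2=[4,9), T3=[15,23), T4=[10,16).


Check each time point for overlaps:
  t=15: 3 tasks active (T1, T3, T4)
Max concurrent = 3


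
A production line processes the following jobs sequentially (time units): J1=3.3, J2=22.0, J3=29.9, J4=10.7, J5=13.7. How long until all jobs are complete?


Sequential makespan: sum all processing times
= 3.3 + 22.0 + 29.9 + 10.7 + 13.7
= 79.6 time units


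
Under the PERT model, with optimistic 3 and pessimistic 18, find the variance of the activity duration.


σ² = ((p - o) / 6)² = (p - o)² / 36
= (18 - 3)² / 36
= 15² / 36
= 225 / 36
= 6.2500


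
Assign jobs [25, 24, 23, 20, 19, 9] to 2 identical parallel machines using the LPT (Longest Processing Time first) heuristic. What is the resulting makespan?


Jobs (LPT sorted): [25, 24, 23, 20, 19, 9]
Machines: 2
  J=25 → Machine 1 (load: 0+25=25)
  J=24 → Machine 2 (load: 0+24=24)
  J=23 → Machine 2 (load: 24+23=47)
  J=20 → Machine 1 (load: 25+20=45)
  J=19 → Machine 1 (load: 45+19=64)
  J=9 → Machine 2 (load: 47+9=56)
Machine loads: [64, 56]
Makespan = max = 64 time units


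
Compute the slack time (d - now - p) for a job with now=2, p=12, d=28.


Slack = due - current_time - processing
= 28 - 2 - 12
= 14


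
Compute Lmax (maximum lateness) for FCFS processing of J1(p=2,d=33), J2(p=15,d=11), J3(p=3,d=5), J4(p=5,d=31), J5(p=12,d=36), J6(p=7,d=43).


Lateness per job (L = C - d):
  J1: C=2, d=33, L=-31
  J2: C=17, d=11, L=6
  J3: C=20, d=5, L=15
  J4: C=25, d=31, L=-6
  J5: C=37, d=36, L=1
  J6: C=44, d=43, L=1
Lmax = max(-31, 6, 15, -6, 1, 1)
= 15


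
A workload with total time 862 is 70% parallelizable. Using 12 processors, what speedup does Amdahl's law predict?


Amdahl's law: T_p = T × ((1-p) + p/N)
= 862 × ((1-0.7) + 0.7/12)
= 862 × (0.30 + 0.0583)
= 862 × 0.3583
= 308.88
Speedup = 862/308.88
= 2.79×


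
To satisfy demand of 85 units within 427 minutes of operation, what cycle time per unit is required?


Cycle time = available time / demand
= 427 / 85
= 5.02 min/unit


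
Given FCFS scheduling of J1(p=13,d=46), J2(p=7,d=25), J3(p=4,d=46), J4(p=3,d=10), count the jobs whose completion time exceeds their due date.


Completion vs due date:
  J1: C=13, d=46 → on time
  J2: C=20, d=25 → on time
  J3: C=24, d=46 → on time
  J4: C=27, d=10 → TARDY
Tardy jobs: J4
Count = 1


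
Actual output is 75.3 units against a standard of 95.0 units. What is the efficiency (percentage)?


Efficiency = (actual / standard) × 100
= (75.3 / 95.0) × 100
= 79.3%


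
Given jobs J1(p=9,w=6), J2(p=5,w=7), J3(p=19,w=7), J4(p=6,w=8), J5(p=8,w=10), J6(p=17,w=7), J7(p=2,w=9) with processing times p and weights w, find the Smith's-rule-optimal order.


WSPT (Smith's rule): sort by p/w ascending
  J7: p/w = 2/9 = 0.222
  J2: p/w = 5/7 = 0.714
  J4: p/w = 6/8 = 0.750
  J5: p/w = 8/10 = 0.800
  J1: p/w = 9/6 = 1.500
  J6: p/w = 17/7 = 2.429
  J3: p/w = 19/7 = 2.714
Order: J7 → J2 → J4 → J5 → J1 → J6 → J3


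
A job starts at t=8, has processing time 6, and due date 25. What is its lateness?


Completion = 8 + 6 = 14
Lateness = C - d = 14 - 25
= -11


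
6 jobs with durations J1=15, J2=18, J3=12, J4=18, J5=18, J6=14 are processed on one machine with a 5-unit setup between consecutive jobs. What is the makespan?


Makespan = Σ processing + (n-1) × setup
= (15 + 18 + 12 + 18 + 18 + 14) + (6-1)×5
= 95 + 25
= 120 time units


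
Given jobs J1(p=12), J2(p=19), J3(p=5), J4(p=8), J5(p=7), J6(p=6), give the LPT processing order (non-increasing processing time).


LPT: sort by longest processing time first
  J2: p=19
  J1: p=12
  J4: p=8
  J5: p=7
  J6: p=6
  J3: p=5
Order: J2 → J1 → J4 → J5 → J6 → J3


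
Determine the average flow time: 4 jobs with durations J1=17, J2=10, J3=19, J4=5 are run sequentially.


Completion times:
  J1: completes at 17
  J2: completes at 27
  J3: completes at 46
  J4: completes at 51
Sum = 141
Average = 141/4
= 35.25


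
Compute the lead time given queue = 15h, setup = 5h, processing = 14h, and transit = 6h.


Lead time = queue + setup + processing + transit
= 15 + 5 + 14 + 6
= 40 hours


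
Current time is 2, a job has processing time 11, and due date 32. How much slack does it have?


Slack = due - current_time - processing
= 32 - 2 - 11
= 19


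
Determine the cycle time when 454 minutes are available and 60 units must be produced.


Cycle time = available time / demand
= 454 / 60
= 7.57 min/unit


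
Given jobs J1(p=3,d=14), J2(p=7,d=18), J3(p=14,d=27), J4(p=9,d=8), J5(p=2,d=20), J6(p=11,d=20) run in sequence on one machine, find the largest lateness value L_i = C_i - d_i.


Lateness per job (L = C - d):
  J1: C=3, d=14, L=-11
  J2: C=10, d=18, L=-8
  J3: C=24, d=27, L=-3
  J4: C=33, d=8, L=25
  J5: C=35, d=20, L=15
  J6: C=46, d=20, L=26
Lmax = max(-11, -8, -3, 25, 15, 26)
= 26


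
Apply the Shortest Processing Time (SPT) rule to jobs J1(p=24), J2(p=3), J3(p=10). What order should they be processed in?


SPT: sort by shortest processing time
  J2: p=3
  J3: p=10
  J1: p=24
Order: J2 → J3 → J1


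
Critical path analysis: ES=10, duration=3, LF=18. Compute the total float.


EF = ES + duration = 10 + 3 = 13
LS = LF - duration = 18 - 3 = 15
Total Float = LF - EF = 18 - 13
(or LS - ES = 15 - 10)
= 5


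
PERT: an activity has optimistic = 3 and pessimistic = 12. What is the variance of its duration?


σ² = ((p - o) / 6)² = (p - o)² / 36
= (12 - 3)² / 36
= 9² / 36
= 81 / 36
= 2.2500


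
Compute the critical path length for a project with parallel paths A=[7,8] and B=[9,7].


Path A: 7 + 8 = 15
Path B: 9 + 7 = 16
Critical path = longest = max(15, 16)
= 16 (Path B)


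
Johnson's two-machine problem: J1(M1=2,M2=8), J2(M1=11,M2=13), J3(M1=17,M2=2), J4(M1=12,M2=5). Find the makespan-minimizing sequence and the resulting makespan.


Johnson's rule:
Group 1 (M1≤M2, sort by M1): ['J1', 'J2']
Group 2 (M1>M2, sort desc M2): ['J4', 'J3']
Sequence: J1 → J2 → J4 → J3
Makespan calculation:
  J1: M1 done=2, M2 done=10
  J2: M1 done=13, M2 done=26
  J4: M1 done=25, M2 done=31
  J3: M1 done=42, M2 done=44
= Sequence: J1 → J2 → J4 → J3, Makespan: 44


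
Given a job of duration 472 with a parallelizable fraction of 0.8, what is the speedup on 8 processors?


Amdahl's law: T_p = T × ((1-p) + p/N)
= 472 × ((1-0.8) + 0.8/8)
= 472 × (0.20 + 0.1000)
= 472 × 0.3000
= 141.60
Speedup = 472/141.60
= 3.33×


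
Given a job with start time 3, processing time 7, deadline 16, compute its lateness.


Completion = 3 + 7 = 10
Lateness = C - d = 10 - 16
= -6


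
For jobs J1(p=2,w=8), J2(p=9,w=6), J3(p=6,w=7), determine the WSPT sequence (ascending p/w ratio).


WSPT (Smith's rule): sort by p/w ascending
  J1: p/w = 2/8 = 0.250
  J3: p/w = 6/7 = 0.857
  J2: p/w = 9/6 = 1.500
Order: J1 → J3 → J2


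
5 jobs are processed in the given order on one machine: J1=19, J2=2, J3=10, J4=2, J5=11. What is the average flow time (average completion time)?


Completion times:
  J1: completes at 19
  J2: completes at 21
  J3: completes at 31
  J4: completes at 33
  J5: completes at 44
Sum = 148
Average = 148/5
= 29.60


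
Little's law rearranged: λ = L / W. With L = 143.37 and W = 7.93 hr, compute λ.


Little's law: L = λW → λ = L / W
= 143.37 / 7.93
= 18.08 per hour


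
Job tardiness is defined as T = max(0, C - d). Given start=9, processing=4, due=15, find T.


Completion = start + processing = 9 + 4 = 13
Tardiness = max(0, C - d) = max(0, 13 - 15)
= max(0, -2)
= 0


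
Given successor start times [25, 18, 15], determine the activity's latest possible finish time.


LF = min of all successor start times
Successors start at: [25, 18, 15]
LF = min(25, 18, 15)
= 15


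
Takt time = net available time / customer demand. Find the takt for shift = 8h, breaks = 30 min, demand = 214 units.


Available = 8×60 - 30 = 450 min
Takt time = 450 / 214
= 2.10 min/unit


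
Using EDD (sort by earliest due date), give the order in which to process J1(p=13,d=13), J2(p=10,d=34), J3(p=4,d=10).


EDD: sort by earliest due date
  J3: d=10, p=4
  J1: d=13, p=13
  J2: d=34, p=10
Order: J3 → J1 → J2


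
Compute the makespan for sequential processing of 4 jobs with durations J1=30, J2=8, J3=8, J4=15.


Sequential makespan: sum all processing times
= 30 + 8 + 8 + 15
= 61 time units


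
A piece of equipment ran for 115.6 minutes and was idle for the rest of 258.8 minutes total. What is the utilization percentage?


Utilization = busy / total × 100
= 115.6 / 258.8 × 100
= 44.7%


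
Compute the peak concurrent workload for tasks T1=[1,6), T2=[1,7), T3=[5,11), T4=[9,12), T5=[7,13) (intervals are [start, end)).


Check each time point for overlaps:
  t=5: 3 tasks active (T1, T2, T3)
Max concurrent = 3


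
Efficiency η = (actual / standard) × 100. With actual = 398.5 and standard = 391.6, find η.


Efficiency = (actual / standard) × 100
= (398.5 / 391.6) × 100
= 101.8%


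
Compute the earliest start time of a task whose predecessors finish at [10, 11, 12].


ES = max of all predecessor completion times
Predecessors: [10, 11, 12]
ES = max(10, 11, 12)
= 12


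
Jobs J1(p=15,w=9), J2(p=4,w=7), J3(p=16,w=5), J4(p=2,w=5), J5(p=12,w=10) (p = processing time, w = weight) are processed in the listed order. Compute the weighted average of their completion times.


Completion times:
  J1: C=15, w×C=9×15=135
  J2: C=19, w×C=7×19=133
  J3: C=35, w×C=5×35=175
  J4: C=37, w×C=5×37=185
  J5: C=49, w×C=10×49=490
Sum w×C = 1118
Sum w = 36
Weighted avg = 1118/36
= 31.06


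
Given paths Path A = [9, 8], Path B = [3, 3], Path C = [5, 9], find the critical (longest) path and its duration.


Path A: 9 + 8 = 17
Path B: 3 + 3 = 6
Path C: 5 + 9 = 14
Critical path = longest = max(17, 6, 14)
= 17 (Path A)


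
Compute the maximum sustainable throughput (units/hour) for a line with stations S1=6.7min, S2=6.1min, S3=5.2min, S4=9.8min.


Bottleneck = longest station time
Station times: [6.7, 6.1, 5.2, 9.8]
Max = 9.8 min
Rate = 60 / 9.8
= 6.12 units/hour (bottleneck: 9.8min)


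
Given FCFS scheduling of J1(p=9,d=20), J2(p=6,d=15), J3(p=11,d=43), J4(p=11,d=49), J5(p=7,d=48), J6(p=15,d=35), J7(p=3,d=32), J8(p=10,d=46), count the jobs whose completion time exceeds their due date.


Completion vs due date:
  J1: C=9, d=20 → on time
  J2: C=15, d=15 → on time
  J3: C=26, d=43 → on time
  J4: C=37, d=49 → on time
  J5: C=44, d=48 → on time
  J6: C=59, d=35 → TARDY
  J7: C=62, d=32 → TARDY
  J8: C=72, d=46 → TARDY
Tardy jobs: J6, J7, J8
Count = 3


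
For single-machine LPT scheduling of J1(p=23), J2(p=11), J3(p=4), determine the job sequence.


LPT: sort by longest processing time first
  J1: p=23
  J2: p=11
  J3: p=4
Order: J1 → J2 → J3


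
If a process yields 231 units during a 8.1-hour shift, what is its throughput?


Throughput = units / time
= 231 / 8.1
= 28.5 units/hour


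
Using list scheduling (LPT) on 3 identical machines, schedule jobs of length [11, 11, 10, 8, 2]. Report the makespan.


Jobs (LPT sorted): [11, 11, 10, 8, 2]
Machines: 3
  J=11 → Machine 1 (load: 0+11=11)
  J=11 → Machine 2 (load: 0+11=11)
  J=10 → Machine 3 (load: 0+10=10)
  J=8 → Machine 3 (load: 10+8=18)
  J=2 → Machine 1 (load: 11+2=13)
Machine loads: [13, 11, 18]
Makespan = max = 18 time units


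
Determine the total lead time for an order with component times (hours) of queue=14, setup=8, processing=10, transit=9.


Lead time = queue + setup + processing + transit
= 14 + 8 + 10 + 9
= 41 hours


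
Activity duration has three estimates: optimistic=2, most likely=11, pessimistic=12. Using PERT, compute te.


te = (o + 4m + p) / 6
= (2 + 4×11 + 12) / 6
= (2 + 44 + 12) / 6
= 58 / 6
= 9.67


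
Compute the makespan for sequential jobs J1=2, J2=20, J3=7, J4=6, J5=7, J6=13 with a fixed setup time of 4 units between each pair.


Makespan = Σ processing + (n-1) × setup
= (2 + 20 + 7 + 6 + 7 + 13) + (6-1)×4
= 55 + 20
= 75 time units


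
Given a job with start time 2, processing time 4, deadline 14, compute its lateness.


Completion = 2 + 4 = 6
Lateness = C - d = 6 - 14
= -8


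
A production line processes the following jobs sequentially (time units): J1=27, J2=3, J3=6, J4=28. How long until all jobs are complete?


Sequential makespan: sum all processing times
= 27 + 3 + 6 + 28
= 64 time units


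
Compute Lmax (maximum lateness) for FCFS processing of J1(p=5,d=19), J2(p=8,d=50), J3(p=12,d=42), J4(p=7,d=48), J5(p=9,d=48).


Lateness per job (L = C - d):
  J1: C=5, d=19, L=-14
  J2: C=13, d=50, L=-37
  J3: C=25, d=42, L=-17
  J4: C=32, d=48, L=-16
  J5: C=41, d=48, L=-7
Lmax = max(-14, -37, -17, -16, -7)
= -7


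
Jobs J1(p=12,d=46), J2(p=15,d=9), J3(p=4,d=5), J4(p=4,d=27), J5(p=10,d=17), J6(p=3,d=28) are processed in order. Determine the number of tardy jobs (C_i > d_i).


Completion vs due date:
  J1: C=12, d=46 → on time
  J2: C=27, d=9 → TARDY
  J3: C=31, d=5 → TARDY
  J4: C=35, d=27 → TARDY
  J5: C=45, d=17 → TARDY
  J6: C=48, d=28 → TARDY
Tardy jobs: J2, J3, J4, J5, J6
Count = 5


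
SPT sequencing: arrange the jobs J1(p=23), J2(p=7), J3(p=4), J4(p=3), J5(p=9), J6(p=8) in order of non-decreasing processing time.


SPT: sort by shortest processing time
  J4: p=3
  J3: p=4
  J2: p=7
  J6: p=8
  J5: p=9
  J1: p=23
Order: J4 → J3 → J2 → J6 → J5 → J1


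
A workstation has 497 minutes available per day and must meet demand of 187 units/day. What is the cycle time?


Cycle time = available time / demand
= 497 / 187
= 2.66 min/unit


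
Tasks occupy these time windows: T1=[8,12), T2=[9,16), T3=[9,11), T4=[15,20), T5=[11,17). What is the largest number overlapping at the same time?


Check each time point for overlaps:
  t=9: 3 tasks active (T1, T2, T3)
Max concurrent = 3


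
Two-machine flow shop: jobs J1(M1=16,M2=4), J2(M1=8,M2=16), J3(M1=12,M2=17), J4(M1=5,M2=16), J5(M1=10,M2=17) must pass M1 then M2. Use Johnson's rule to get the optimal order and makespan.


Johnson's rule:
Group 1 (M1≤M2, sort by M1): ['J4', 'J2', 'J5', 'J3']
Group 2 (M1>M2, sort desc M2): ['J1']
Sequence: J4 → J2 → J5 → J3 → J1
Makespan calculation:
  J4: M1 done=5, M2 done=21
  J2: M1 done=13, M2 done=37
  J5: M1 done=23, M2 done=54
  J3: M1 done=35, M2 done=71
  J1: M1 done=51, M2 done=75
= Sequence: J4 → J2 → J5 → J3 → J1, Makespan: 75


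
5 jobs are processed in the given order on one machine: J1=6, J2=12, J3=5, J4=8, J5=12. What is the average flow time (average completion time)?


Completion times:
  J1: completes at 6
  J2: completes at 18
  J3: completes at 23
  J4: completes at 31
  J5: completes at 43
Sum = 121
Average = 121/5
= 24.20


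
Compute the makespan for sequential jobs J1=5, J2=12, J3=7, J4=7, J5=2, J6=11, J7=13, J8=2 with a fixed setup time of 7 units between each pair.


Makespan = Σ processing + (n-1) × setup
= (5 + 12 + 7 + 7 + 2 + 11 + 13 + 2) + (8-1)×7
= 59 + 49
= 108 time units


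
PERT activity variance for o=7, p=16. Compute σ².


σ² = ((p - o) / 6)² = (p - o)² / 36
= (16 - 7)² / 36
= 9² / 36
= 81 / 36
= 2.2500


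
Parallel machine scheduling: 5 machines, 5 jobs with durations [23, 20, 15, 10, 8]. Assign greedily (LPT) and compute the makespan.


Jobs (LPT sorted): [23, 20, 15, 10, 8]
Machines: 5
  J=23 → Machine 1 (load: 0+23=23)
  J=20 → Machine 2 (load: 0+20=20)
  J=15 → Machine 3 (load: 0+15=15)
  J=10 → Machine 4 (load: 0+10=10)
  J=8 → Machine 5 (load: 0+8=8)
Machine loads: [23, 20, 15, 10, 8]
Makespan = max = 23 time units


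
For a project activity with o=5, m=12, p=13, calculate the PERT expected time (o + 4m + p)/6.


te = (o + 4m + p) / 6
= (5 + 4×12 + 13) / 6
= (5 + 48 + 13) / 6
= 66 / 6
= 11.00


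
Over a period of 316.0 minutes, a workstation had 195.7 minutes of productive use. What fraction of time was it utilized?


Utilization = busy / total × 100
= 195.7 / 316.0 × 100
= 61.9%


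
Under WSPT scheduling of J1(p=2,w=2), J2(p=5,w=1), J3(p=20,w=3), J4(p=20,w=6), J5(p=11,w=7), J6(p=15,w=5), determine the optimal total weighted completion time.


WSPT order (by p/w): J1 → J5 → J6 → J4 → J2 → J3
  J1: C=2, w·C=2×2=4
  J5: C=13, w·C=7×13=91
  J6: C=28, w·C=5×28=140
  J4: C=48, w·C=6×48=288
  J2: C=53, w·C=1×53=53
  J3: C=73, w·C=3×73=219
Σ w·C = 795
= 795


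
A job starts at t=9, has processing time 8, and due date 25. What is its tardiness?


Completion = start + processing = 9 + 8 = 17
Tardiness = max(0, C - d) = max(0, 17 - 25)
= max(0, -8)
= 0


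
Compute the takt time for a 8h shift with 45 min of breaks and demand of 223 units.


Available = 8×60 - 45 = 435 min
Takt time = 435 / 223
= 1.95 min/unit


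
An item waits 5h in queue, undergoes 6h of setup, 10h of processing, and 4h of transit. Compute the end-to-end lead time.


Lead time = queue + setup + processing + transit
= 5 + 6 + 10 + 4
= 25 hours


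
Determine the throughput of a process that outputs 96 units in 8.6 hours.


Throughput = units / time
= 96 / 8.6
= 11.2 units/hour


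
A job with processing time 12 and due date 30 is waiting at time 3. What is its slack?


Slack = due - current_time - processing
= 30 - 3 - 12
= 15


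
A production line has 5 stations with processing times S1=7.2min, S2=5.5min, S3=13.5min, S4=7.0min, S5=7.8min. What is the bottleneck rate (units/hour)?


Bottleneck = longest station time
Station times: [7.2, 5.5, 13.5, 7.0, 7.8]
Max = 13.5 min
Rate = 60 / 13.5
= 4.44 units/hour (bottleneck: 13.5min)


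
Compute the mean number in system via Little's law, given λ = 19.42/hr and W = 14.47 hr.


Little's law: L = λ × W
= 19.42 × 14.47
= 281.01


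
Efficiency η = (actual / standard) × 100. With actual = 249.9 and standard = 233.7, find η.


Efficiency = (actual / standard) × 100
= (249.9 / 233.7) × 100
= 106.9%


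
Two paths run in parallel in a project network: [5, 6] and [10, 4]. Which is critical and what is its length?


Path A: 5 + 6 = 11
Path B: 10 + 4 = 14
Critical path = longest = max(11, 14)
= 14 (Path B)


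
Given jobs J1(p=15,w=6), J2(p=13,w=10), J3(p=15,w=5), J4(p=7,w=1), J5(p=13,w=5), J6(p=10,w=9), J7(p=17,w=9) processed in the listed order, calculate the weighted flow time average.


Completion times:
  J1: C=15, w×C=6×15=90
  J2: C=28, w×C=10×28=280
  J3: C=43, w×C=5×43=215
  J4: C=50, w×C=1×50=50
  J5: C=63, w×C=5×63=315
  J6: C=73, w×C=9×73=657
  J7: C=90, w×C=9×90=810
Sum w×C = 2417
Sum w = 45
Weighted avg = 2417/45
= 53.71


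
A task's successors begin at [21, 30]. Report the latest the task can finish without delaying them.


LF = min of all successor start times
Successors start at: [21, 30]
LF = min(21, 30)
= 21


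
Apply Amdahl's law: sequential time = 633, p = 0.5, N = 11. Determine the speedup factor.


Amdahl's law: T_p = T × ((1-p) + p/N)
= 633 × ((1-0.5) + 0.5/11)
= 633 × (0.50 + 0.0455)
= 633 × 0.5455
= 345.27
Speedup = 633/345.27
= 1.83×


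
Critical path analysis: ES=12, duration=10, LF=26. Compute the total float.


EF = ES + duration = 12 + 10 = 22
LS = LF - duration = 26 - 10 = 16
Total Float = LF - EF = 26 - 22
(or LS - ES = 16 - 12)
= 4


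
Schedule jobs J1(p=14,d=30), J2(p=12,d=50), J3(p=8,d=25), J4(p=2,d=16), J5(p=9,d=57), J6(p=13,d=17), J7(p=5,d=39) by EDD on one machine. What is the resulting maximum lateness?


EDD order: J4 → J6 → J3 → J1 → J7 → J2 → J5
Completion and lateness:
  J4: C=2, d=16, L=2-16=-14
  J6: C=15, d=17, L=15-17=-2
  J3: C=23, d=25, L=23-25=-2
  J1: C=37, d=30, L=37-30=7
  J7: C=42, d=39, L=42-39=3
  J2: C=54, d=50, L=54-50=4
  J5: C=63, d=57, L=63-57=6
Lmax = max(-14, -2, -2, 7, 3, 4, 6)
= 7


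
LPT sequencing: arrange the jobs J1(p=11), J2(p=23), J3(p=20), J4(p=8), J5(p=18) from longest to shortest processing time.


LPT: sort by longest processing time first
  J2: p=23
  J3: p=20
  J5: p=18
  J1: p=11
  J4: p=8
Order: J2 → J3 → J5 → J1 → J4


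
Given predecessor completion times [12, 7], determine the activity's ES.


ES = max of all predecessor completion times
Predecessors: [12, 7]
ES = max(12, 7)
= 12


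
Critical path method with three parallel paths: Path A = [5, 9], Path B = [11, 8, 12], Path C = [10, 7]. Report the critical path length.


Path A: 5 + 9 = 14
Path B: 11 + 8 + 12 = 31
Path C: 10 + 7 = 17
Critical path = longest = max(14, 31, 17)
= 31 (Path B)


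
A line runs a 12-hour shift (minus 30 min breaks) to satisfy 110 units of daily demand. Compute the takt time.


Available = 12×60 - 30 = 690 min
Takt time = 690 / 110
= 6.27 min/unit


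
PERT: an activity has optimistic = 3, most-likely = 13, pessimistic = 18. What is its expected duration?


te = (o + 4m + p) / 6
= (3 + 4×13 + 18) / 6
= (3 + 52 + 18) / 6
= 73 / 6
= 12.17


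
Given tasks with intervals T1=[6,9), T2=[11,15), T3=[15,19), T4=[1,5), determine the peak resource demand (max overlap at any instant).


Check each time point for overlaps:
  t=1: 1 tasks active (T4)
Max concurrent = 1


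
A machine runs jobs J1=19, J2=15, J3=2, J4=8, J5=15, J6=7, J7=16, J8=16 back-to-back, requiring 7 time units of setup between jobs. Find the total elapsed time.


Makespan = Σ processing + (n-1) × setup
= (19 + 15 + 2 + 8 + 15 + 7 + 16 + 16) + (8-1)×7
= 98 + 49
= 147 time units


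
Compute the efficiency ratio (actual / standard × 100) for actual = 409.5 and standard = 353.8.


Efficiency = (actual / standard) × 100
= (409.5 / 353.8) × 100
= 115.7%


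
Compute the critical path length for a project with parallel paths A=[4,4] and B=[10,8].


Path A: 4 + 4 = 8
Path B: 10 + 8 = 18
Critical path = longest = max(8, 18)
= 18 (Path B)


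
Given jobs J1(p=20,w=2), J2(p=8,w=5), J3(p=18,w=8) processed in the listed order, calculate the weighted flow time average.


Completion times:
  J1: C=20, w×C=2×20=40
  J2: C=28, w×C=5×28=140
  J3: C=46, w×C=8×46=368
Sum w×C = 548
Sum w = 15
Weighted avg = 548/15
= 36.53


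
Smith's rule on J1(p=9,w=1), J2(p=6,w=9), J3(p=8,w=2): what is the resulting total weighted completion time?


WSPT order (by p/w): J2 → J3 → J1
  J2: C=6, w·C=9×6=54
  J3: C=14, w·C=2×14=28
  J1: C=23, w·C=1×23=23
Σ w·C = 105
= 105


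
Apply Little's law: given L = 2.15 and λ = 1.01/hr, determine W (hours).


Little's law: L = λW → W = L / λ
= 2.15 / 1.01
= 2.13 hours


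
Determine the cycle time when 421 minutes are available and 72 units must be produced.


Cycle time = available time / demand
= 421 / 72
= 5.85 min/unit


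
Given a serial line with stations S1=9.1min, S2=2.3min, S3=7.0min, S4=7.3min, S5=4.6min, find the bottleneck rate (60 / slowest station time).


Bottleneck = longest station time
Station times: [9.1, 2.3, 7.0, 7.3, 4.6]
Max = 9.1 min
Rate = 60 / 9.1
= 6.59 units/hour (bottleneck: 9.1min)


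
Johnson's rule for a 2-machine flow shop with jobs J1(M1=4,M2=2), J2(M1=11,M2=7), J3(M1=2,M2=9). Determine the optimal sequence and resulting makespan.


Johnson's rule:
Group 1 (M1≤M2, sort by M1): ['J3']
Group 2 (M1>M2, sort desc M2): ['J2', 'J1']
Sequence: J3 → J2 → J1
Makespan calculation:
  J3: M1 done=2, M2 done=11
  J2: M1 done=13, M2 done=20
  J1: M1 done=17, M2 done=22
= Sequence: J3 → J2 → J1, Makespan: 22


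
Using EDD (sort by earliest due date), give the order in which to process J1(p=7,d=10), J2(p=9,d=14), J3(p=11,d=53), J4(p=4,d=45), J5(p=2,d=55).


EDD: sort by earliest due date
  J1: d=10, p=7
  J2: d=14, p=9
  J4: d=45, p=4
  J3: d=53, p=11
  J5: d=55, p=2
Order: J1 → J2 → J4 → J3 → J5


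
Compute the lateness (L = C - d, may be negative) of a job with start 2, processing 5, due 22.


Completion = 2 + 5 = 7
Lateness = C - d = 7 - 22
= -15


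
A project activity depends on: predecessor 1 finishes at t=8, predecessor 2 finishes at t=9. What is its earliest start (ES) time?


ES = max of all predecessor completion times
Predecessors: [8, 9]
ES = max(8, 9)
= 9


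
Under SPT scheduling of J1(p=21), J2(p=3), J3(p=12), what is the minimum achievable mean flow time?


SPT order: J2 → J3 → J1
Completion times:
  J2: C=3
  J3: C=15
  J1: C=36
Sum = 54, n = 3
Mean flow = 54/3
= 18.00


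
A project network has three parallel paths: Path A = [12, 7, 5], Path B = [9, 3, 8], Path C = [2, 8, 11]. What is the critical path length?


Path A: 12 + 7 + 5 = 24
Path B: 9 + 3 + 8 = 20
Path C: 2 + 8 + 11 = 21
Critical path = longest = max(24, 20, 21)
= 24 (Path A)


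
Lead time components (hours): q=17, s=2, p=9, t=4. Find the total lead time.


Lead time = queue + setup + processing + transit
= 17 + 2 + 9 + 4
= 32 hours


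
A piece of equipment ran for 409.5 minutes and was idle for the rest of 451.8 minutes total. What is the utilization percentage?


Utilization = busy / total × 100
= 409.5 / 451.8 × 100
= 90.6%


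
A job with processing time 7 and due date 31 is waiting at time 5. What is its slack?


Slack = due - current_time - processing
= 31 - 5 - 7
= 19


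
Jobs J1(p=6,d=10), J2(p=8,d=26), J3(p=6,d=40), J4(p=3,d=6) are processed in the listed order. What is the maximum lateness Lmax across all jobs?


Lateness per job (L = C - d):
  J1: C=6, d=10, L=-4
  J2: C=14, d=26, L=-12
  J3: C=20, d=40, L=-20
  J4: C=23, d=6, L=17
Lmax = max(-4, -12, -20, 17)
= 17


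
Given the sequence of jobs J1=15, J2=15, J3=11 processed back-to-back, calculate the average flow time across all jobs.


Completion times:
  J1: completes at 15
  J2: completes at 30
  J3: completes at 41
Sum = 86
Average = 86/3
= 28.67


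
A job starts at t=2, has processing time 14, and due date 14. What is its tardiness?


Completion = start + processing = 2 + 14 = 16
Tardiness = max(0, C - d) = max(0, 16 - 14)
= max(0, 2)
= 2


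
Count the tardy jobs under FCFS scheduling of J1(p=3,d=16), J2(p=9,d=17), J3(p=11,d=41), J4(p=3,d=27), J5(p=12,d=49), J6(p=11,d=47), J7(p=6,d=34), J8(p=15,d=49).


Completion vs due date:
  J1: C=3, d=16 → on time
  J2: C=12, d=17 → on time
  J3: C=23, d=41 → on time
  J4: C=26, d=27 → on time
  J5: C=38, d=49 → on time
  J6: C=49, d=47 → TARDY
  J7: C=55, d=34 → TARDY
  J8: C=70, d=49 → TARDY
Tardy jobs: J6, J7, J8
Count = 3


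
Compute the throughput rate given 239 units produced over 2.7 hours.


Throughput = units / time
= 239 / 2.7
= 88.5 units/hour


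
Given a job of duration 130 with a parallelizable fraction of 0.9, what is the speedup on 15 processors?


Amdahl's law: T_p = T × ((1-p) + p/N)
= 130 × ((1-0.9) + 0.9/15)
= 130 × (0.10 + 0.0600)
= 130 × 0.1600
= 20.80
Speedup = 130/20.80
= 6.25×


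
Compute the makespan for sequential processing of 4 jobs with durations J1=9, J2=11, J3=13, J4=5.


Sequential makespan: sum all processing times
= 9 + 11 + 13 + 5
= 38 time units


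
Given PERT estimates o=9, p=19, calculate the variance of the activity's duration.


σ² = ((p - o) / 6)² = (p - o)² / 36
= (19 - 9)² / 36
= 10² / 36
= 100 / 36
= 2.7778


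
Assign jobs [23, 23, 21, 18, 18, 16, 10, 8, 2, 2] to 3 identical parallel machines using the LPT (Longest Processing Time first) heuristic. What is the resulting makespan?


Jobs (LPT sorted): [23, 23, 21, 18, 18, 16, 10, 8, 2, 2]
Machines: 3
  J=23 → Machine 1 (load: 0+23=23)
  J=23 → Machine 2 (load: 0+23=23)
  J=21 → Machine 3 (load: 0+21=21)
  J=18 → Machine 3 (load: 21+18=39)
  J=18 → Machine 1 (load: 23+18=41)
  J=16 → Machine 2 (load: 23+16=39)
  J=10 → Machine 2 (load: 39+10=49)
  J=8 → Machine 3 (load: 39+8=47)
  J=2 → Machine 1 (load: 41+2=43)
  J=2 → Machine 1 (load: 43+2=45)
Machine loads: [45, 49, 47]
Makespan = max = 49 time units


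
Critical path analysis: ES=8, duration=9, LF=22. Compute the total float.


EF = ES + duration = 8 + 9 = 17
LS = LF - duration = 22 - 9 = 13
Total Float = LF - EF = 22 - 17
(or LS - ES = 13 - 8)
= 5


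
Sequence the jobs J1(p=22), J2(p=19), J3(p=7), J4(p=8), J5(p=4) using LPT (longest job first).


LPT: sort by longest processing time first
  J1: p=22
  J2: p=19
  J4: p=8
  J3: p=7
  J5: p=4
Order: J1 → J2 → J4 → J3 → J5


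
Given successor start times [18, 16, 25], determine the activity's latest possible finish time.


LF = min of all successor start times
Successors start at: [18, 16, 25]
LF = min(18, 16, 25)
= 16


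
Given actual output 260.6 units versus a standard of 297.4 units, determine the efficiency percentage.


Efficiency = (actual / standard) × 100
= (260.6 / 297.4) × 100
= 87.6%


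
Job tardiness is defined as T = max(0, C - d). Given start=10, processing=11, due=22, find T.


Completion = start + processing = 10 + 11 = 21
Tardiness = max(0, C - d) = max(0, 21 - 22)
= max(0, -1)
= 0


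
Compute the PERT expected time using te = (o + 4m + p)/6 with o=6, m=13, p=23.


te = (o + 4m + p) / 6
= (6 + 4×13 + 23) / 6
= (6 + 52 + 23) / 6
= 81 / 6
= 13.50


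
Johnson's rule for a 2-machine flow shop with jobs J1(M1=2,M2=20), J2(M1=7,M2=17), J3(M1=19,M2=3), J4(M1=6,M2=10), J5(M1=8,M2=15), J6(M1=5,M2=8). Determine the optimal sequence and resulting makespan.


Johnson's rule:
Group 1 (M1≤M2, sort by M1): ['J1', 'J6', 'J4', 'J2', 'J5']
Group 2 (M1>M2, sort desc M2): ['J3']
Sequence: J1 → J6 → J4 → J2 → J5 → J3
Makespan calculation:
  J1: M1 done=2, M2 done=22
  J6: M1 done=7, M2 done=30
  J4: M1 done=13, M2 done=40
  J2: M1 done=20, M2 done=57
  J5: M1 done=28, M2 done=72
  J3: M1 done=47, M2 done=75
= Sequence: J1 → J6 → J4 → J2 → J5 → J3, Makespan: 75


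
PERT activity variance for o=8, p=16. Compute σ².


σ² = ((p - o) / 6)² = (p - o)² / 36
= (16 - 8)² / 36
= 8² / 36
= 64 / 36
= 1.7778


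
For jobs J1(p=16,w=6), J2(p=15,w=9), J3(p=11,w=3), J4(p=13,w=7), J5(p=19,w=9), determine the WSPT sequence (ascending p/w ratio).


WSPT (Smith's rule): sort by p/w ascending
  J2: p/w = 15/9 = 1.667
  J4: p/w = 13/7 = 1.857
  J5: p/w = 19/9 = 2.111
  J1: p/w = 16/6 = 2.667
  J3: p/w = 11/3 = 3.667
Order: J2 → J4 → J5 → J1 → J3


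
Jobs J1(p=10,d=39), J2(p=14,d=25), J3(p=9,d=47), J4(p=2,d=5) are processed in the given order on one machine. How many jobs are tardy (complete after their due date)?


Completion vs due date:
  J1: C=10, d=39 → on time
  J2: C=24, d=25 → on time
  J3: C=33, d=47 → on time
  J4: C=35, d=5 → TARDY
Tardy jobs: J4
Count = 1


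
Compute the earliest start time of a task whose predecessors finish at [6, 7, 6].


ES = max of all predecessor completion times
Predecessors: [6, 7, 6]
ES = max(6, 7, 6)
= 7


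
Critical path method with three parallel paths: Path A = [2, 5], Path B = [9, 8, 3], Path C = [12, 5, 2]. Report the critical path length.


Path A: 2 + 5 = 7
Path B: 9 + 8 + 3 = 20
Path C: 12 + 5 + 2 = 19
Critical path = longest = max(7, 20, 19)
= 20 (Path B)


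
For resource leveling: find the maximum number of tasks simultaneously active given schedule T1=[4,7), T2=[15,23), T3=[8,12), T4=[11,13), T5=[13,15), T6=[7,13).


Check each time point for overlaps:
  t=11: 3 tasks active (T3, T4, T6)
Max concurrent = 3
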